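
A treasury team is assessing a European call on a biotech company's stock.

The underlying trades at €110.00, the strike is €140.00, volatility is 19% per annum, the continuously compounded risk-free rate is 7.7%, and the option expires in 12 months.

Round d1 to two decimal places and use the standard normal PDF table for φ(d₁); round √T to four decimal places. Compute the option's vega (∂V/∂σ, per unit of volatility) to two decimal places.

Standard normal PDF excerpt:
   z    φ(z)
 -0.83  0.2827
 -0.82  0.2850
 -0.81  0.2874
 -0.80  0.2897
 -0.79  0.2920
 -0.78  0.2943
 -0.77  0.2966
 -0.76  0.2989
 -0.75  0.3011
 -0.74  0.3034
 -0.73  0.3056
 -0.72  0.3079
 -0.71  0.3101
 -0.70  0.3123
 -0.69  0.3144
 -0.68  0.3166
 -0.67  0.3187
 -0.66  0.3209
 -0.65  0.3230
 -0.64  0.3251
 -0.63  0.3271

32.63

σ√T = 0.19·√1 = 0.1900
d₁ = [ln(110/140) + (0.077 + 0.19²/2)·1] / 0.1900 = [-0.2412 + 0.0950] / 0.1900 = -0.7690 ≈ -0.77
√T = √1 = 1.0000
φ(d₁) = φ(-0.77) = 0.2966
vega = S·φ(d₁)·√T = 110·0.2966·1.0000 = 32.6260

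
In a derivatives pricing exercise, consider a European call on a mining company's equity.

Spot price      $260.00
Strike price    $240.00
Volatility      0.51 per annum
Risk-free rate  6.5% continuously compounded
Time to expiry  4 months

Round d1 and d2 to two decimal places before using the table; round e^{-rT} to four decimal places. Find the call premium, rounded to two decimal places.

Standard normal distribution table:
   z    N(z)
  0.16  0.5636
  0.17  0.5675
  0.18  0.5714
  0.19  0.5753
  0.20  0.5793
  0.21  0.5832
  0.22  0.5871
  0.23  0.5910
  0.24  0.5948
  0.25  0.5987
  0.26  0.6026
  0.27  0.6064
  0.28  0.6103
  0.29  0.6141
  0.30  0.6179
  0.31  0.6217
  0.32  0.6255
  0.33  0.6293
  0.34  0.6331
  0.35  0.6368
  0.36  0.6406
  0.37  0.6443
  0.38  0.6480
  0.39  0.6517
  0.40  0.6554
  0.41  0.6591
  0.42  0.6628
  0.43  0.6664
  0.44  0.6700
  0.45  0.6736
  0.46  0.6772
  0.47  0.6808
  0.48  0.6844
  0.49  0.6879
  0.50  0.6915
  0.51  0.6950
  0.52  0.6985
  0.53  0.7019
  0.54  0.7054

$42.80

T = 0.3333;  σ√T = 0.2944
d₁ = [ln(260/240) + (0.065 + 0.51²/2)·0.3333] / 0.2944 = [0.0800 + 0.0650] / 0.2944 = 0.4926 which rounds to 0.49
d₂ = d₁ − σ√T = 0.4926 − 0.2944 = 0.1982 which rounds to 0.20
exp(−rT) = exp(−0.065·0.3333) = 0.9786
N(d₁) = N(0.49) = 0.6879;  N(d₂) = N(0.20) = 0.5793
C = 260·0.6879 − 240·0.9786·0.5793 = 178.8540 − 136.0567 = 42.7973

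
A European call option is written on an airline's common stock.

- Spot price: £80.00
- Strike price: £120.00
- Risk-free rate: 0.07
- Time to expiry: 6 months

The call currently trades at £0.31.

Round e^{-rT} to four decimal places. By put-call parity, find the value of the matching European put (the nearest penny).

exp(−rT) = exp(−0.07·0.5) = 0.9656
Put-call parity: C − P = S − K·e^(−rT) = 80 − 120·0.9656 = 80 − 115.8720 = -35.8720
P = C − (C − P) = 0.31 − (-35.8720) = 36.1820

£36.18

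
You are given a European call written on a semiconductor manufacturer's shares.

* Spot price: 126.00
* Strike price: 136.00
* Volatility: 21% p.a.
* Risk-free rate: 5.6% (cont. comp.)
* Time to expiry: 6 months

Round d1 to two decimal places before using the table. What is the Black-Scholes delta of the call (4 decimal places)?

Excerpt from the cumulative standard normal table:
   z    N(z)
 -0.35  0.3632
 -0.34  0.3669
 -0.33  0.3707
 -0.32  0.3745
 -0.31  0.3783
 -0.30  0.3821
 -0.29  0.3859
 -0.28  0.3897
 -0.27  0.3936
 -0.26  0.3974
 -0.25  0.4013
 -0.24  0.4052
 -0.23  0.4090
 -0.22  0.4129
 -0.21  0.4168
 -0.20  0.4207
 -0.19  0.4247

0.4013

σ√T = 0.21·√0.5 = 0.1485
d₁ = [ln(126/136) + (0.056 + ½·0.21²)·0.5] / (σ√T) = (-0.0764 + 0.0390) / 0.1485 = -0.2515 ⇒ -0.25
N(d₁) = N(-0.25) = 0.4013
Δ_call = N(d₁) = 0.4013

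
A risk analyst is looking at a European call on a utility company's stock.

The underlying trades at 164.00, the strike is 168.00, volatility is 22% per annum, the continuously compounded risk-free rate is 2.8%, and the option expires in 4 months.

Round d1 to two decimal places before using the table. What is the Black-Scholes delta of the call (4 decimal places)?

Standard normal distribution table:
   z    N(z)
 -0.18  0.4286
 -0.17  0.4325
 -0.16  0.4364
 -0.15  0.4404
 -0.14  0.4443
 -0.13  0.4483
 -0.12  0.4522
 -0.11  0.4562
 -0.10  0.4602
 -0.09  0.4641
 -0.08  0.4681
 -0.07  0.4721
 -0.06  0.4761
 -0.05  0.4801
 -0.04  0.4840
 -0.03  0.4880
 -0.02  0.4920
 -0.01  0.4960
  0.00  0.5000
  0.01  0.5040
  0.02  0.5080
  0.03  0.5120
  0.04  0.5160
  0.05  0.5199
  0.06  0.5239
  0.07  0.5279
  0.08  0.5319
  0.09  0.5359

T = 0.3333;  σ√T = 0.1270
d₁ = [ln(164/168) + (0.028 + ½·0.22²)·0.3333] / (σ√T) = (-0.0241 + 0.0174) / 0.1270 = -0.0527 → -0.05
N(d₁) = N(-0.05) = 0.4801
Δ_call = N(d₁) = 0.4801

0.4801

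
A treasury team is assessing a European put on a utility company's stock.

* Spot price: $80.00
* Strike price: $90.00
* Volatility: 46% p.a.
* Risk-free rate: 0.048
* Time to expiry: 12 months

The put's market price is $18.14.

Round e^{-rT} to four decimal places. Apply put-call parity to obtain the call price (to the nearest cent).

$12.36

exp(−rT) = exp(−0.048·1) = 0.9531
Put-call parity: C − P = S − K·e^(−rT) = 80 − 90·0.9531 = 80 − 85.7790 = -5.7790
C = P + (C − P) = 18.14 + (-5.7790) = 12.3610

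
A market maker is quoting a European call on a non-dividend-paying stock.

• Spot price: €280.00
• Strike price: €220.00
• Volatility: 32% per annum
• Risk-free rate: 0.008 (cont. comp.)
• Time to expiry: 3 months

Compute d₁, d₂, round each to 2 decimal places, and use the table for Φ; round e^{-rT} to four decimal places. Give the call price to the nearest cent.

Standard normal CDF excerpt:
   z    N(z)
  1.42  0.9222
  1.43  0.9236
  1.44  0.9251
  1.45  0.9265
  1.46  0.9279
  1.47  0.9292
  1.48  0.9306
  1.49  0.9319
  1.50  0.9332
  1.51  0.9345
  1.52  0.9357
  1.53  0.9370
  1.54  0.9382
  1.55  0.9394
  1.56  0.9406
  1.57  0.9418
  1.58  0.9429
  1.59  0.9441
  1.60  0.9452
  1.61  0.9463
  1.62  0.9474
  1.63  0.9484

€61.54

T = 0.25;  σ√T = 0.1600
d₁ = [ln(280/220) + (0.008 + 0.32²/2)·0.25] / 0.1600 = [0.2412 + 0.0148] / 0.1600 = 1.5998 which rounds to 1.60
d₂ = d₁ − σ√T = 1.5998 − 0.1600 = 1.4398 which rounds to 1.44
exp(−rT) = exp(−0.008·0.25) = 0.9980
N(d₁) = N(1.60) = 0.9452;  N(d₂) = N(1.44) = 0.9251
C = 280·0.9452 − 220·0.9980·0.9251 = 264.6560 − 203.1150 = 61.5410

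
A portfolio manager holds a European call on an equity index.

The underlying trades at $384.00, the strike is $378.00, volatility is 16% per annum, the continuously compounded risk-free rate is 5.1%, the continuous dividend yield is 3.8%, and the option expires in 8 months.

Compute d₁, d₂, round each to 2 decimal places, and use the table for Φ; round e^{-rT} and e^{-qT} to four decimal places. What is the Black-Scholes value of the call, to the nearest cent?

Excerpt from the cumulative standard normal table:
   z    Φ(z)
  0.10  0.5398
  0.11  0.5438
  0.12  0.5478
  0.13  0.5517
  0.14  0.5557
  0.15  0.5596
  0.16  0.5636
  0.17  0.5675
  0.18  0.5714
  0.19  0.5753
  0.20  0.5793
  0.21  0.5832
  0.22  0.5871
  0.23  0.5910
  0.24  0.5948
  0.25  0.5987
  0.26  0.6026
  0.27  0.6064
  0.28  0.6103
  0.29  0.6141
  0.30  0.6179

T = 0.6667;  σ√T = 0.1306
d₁ = [ln(384/378) + (0.051 − 0.038 + ½·0.16²)·0.6667] / (σ√T) = (0.0157 + 0.0172) / 0.1306 = 0.2522 ⇒ 0.25
d₂ = 0.2522 − 0.1306 = 0.1216 ⇒ 0.12
e^(−qT) = e^(−0.038·0.6667) = 0.9750;  e^(−rT) = e^(−0.051·0.6667) = 0.9666
N(d₁) = N(0.25) = 0.5987;  N(d₂) = N(0.12) = 0.5478
C = 384·0.9750·0.5987 − 378·0.9666·0.5478 = 224.1533 − 200.1523 = 24.0010

$24.00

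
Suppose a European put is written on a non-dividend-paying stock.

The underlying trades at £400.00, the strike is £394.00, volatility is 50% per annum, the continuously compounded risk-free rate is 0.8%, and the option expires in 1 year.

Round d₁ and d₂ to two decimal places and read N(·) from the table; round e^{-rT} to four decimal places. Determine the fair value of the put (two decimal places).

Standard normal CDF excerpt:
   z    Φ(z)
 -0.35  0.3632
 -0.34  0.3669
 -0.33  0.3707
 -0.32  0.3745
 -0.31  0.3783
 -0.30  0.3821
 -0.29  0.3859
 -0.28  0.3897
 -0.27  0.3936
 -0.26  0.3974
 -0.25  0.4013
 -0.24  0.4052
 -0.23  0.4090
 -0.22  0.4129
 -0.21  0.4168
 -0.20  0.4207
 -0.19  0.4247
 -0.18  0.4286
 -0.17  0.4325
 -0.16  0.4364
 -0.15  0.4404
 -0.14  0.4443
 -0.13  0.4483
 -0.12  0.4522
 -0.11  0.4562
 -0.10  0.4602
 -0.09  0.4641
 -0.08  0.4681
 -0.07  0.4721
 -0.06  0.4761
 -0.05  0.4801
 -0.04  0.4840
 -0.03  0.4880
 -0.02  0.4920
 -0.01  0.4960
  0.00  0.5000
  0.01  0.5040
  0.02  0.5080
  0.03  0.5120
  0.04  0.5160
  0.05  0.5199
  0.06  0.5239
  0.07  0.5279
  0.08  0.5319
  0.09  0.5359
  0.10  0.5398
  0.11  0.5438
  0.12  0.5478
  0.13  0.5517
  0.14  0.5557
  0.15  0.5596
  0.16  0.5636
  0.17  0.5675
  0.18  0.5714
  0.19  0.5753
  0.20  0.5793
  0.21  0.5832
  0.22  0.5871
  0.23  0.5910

£73.58

σ√T = 0.5 × 1.0000 = 0.5000
d₁ = [ln(400/394) + (0.008 + 0.5²/2)·1] / 0.5000 = [0.0151 + 0.1330] / 0.5000 = 0.2962 ≈ 0.30
d₂ = d₁ − σ√T = 0.2962 − 0.5000 = -0.2038 ≈ -0.20
exp(−rT) = exp(−0.008·1) = 0.9920
N(−d₂) = N(0.20) = 0.5793;  N(−d₁) = N(-0.30) = 0.3821
P = 394·0.9920·0.5793 − 400·0.3821 = 226.4182 − 152.8400 = 73.5782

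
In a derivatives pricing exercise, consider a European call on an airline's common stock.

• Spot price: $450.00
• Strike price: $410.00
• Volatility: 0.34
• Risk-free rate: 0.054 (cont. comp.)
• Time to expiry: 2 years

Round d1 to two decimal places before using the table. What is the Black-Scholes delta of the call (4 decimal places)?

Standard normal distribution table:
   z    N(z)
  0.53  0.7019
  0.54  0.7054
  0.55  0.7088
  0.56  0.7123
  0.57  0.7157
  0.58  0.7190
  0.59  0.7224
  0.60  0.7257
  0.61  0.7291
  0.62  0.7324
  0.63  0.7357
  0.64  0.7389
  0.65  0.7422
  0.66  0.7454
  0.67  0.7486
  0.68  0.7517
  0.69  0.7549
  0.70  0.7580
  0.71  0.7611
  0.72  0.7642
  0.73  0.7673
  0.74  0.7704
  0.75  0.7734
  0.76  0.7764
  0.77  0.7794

σ√T = 0.34·√2 = 0.4808
d₁ = [ln(450/410) + (0.054 + 0.34²/2)·2] / 0.4808 = [0.0931 + 0.2236] / 0.4808 = 0.6586 → 0.66
N(d₁) = N(0.66) = 0.7454
Δ_call = N(d₁) = 0.7454

0.7454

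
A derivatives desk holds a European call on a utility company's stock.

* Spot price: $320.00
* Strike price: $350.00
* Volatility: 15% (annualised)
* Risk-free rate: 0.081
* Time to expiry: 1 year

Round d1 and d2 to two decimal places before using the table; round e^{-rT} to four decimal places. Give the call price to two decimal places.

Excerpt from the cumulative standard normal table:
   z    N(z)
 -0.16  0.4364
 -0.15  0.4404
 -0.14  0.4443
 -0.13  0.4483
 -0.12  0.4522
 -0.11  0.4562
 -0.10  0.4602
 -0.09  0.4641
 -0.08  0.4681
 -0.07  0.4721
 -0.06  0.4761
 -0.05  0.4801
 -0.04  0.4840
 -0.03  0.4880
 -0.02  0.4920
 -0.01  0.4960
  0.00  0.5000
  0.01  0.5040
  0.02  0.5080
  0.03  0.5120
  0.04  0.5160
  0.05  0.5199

T = 1;  σ√T = 0.1500
ln(S/K) + (r + σ²/2)T = ln(320/350) + (0.081 + 0.15²/2)·1 = -0.0896 + 0.0922 = 0.0026
d₁ = 0.0026 / 0.1500 = 0.0176 ⇒ 0.02
d₂ = d₁ − σ√T = 0.0176 − 0.1500 = -0.1324 ⇒ -0.13
e^(−rT) = e^(−0.081·1) = 0.9222
N(d₁) = N(0.02) = 0.5080;  N(d₂) = N(-0.13) = 0.4483
C = 320·0.5080 − 350·0.9222·0.4483 = 162.5600 − 144.6978 = 17.8622

$17.86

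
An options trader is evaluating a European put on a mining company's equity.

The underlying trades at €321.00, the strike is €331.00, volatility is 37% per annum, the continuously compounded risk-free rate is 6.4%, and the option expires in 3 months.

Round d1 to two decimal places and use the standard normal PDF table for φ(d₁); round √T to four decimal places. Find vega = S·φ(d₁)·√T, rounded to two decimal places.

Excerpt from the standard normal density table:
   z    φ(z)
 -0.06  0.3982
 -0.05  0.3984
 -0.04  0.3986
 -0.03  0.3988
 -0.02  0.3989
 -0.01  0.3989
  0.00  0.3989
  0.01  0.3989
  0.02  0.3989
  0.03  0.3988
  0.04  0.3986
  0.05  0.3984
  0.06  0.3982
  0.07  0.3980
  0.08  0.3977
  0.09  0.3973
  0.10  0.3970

64.02

T = 0.25;  σ√T = 0.1850
d₁ = [ln(321/331) + (0.064 + 0.37²/2)·0.25] / 0.1850 = [-0.0307 + 0.0331] / 0.1850 = 0.0132 which rounds to 0.01
√T = √0.25 = 0.5000
φ(d₁) = φ(0.01) = 0.3989
vega = S·φ(d₁)·√T = 321·0.3989·0.5000 = 64.0234
(Vega is the same for a European call and put with the same parameters.)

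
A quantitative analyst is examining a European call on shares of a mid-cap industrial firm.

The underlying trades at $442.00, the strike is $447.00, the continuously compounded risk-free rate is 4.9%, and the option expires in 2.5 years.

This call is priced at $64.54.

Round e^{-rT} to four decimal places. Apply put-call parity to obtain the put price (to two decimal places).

$18.00

exp(−rT) = exp(−0.049·2.5) = 0.8847
Put-call parity: C − P = S − K·e^(−rT) = 442 − 447·0.8847 = 442 − 395.4609 = 46.5391
P = C − (C − P) = 64.54 − (46.5391) = 18.0009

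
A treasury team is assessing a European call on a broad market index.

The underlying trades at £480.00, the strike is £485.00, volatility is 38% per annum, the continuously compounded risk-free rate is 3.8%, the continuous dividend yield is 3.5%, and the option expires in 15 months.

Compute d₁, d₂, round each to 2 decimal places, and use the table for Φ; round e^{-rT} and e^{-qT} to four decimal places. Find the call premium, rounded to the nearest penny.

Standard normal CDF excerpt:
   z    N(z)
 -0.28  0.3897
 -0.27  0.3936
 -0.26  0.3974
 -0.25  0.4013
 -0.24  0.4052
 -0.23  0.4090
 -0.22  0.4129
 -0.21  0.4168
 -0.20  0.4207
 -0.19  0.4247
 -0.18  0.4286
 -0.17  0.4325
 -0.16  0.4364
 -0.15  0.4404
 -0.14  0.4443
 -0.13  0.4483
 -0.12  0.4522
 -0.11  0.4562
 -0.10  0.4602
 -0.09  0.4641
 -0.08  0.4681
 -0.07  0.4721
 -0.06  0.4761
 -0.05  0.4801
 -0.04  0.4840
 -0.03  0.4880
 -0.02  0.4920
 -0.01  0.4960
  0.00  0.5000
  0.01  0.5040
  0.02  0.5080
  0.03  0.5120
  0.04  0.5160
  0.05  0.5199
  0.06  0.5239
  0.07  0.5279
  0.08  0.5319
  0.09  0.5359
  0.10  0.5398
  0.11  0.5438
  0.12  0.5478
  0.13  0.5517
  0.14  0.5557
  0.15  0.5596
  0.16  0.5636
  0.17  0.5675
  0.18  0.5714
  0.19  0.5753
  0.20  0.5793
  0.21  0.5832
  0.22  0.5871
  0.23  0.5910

£77.00

σ√T = 0.38 × 1.1180 = 0.4249
d₁ = [ln(480/485) + (0.038 − 0.035 + 0.38²/2)·1.25] / 0.4249 = [-0.0104 + 0.0940] / 0.4249 = 0.1969 which rounds to 0.20
d₂ = d₁ − σ√T = 0.1969 − 0.4249 = -0.2280 which rounds to -0.23
exp(−qT) = exp(−0.035·1.25) = 0.9572;  exp(−rT) = exp(−0.038·1.25) = 0.9536
C = 480·0.9572·N(0.20) − 485·0.9536·N(-0.23) = 480·0.9572·0.5793 − 485·0.9536·0.4090 = 266.1629 − 189.1609 = 77.0020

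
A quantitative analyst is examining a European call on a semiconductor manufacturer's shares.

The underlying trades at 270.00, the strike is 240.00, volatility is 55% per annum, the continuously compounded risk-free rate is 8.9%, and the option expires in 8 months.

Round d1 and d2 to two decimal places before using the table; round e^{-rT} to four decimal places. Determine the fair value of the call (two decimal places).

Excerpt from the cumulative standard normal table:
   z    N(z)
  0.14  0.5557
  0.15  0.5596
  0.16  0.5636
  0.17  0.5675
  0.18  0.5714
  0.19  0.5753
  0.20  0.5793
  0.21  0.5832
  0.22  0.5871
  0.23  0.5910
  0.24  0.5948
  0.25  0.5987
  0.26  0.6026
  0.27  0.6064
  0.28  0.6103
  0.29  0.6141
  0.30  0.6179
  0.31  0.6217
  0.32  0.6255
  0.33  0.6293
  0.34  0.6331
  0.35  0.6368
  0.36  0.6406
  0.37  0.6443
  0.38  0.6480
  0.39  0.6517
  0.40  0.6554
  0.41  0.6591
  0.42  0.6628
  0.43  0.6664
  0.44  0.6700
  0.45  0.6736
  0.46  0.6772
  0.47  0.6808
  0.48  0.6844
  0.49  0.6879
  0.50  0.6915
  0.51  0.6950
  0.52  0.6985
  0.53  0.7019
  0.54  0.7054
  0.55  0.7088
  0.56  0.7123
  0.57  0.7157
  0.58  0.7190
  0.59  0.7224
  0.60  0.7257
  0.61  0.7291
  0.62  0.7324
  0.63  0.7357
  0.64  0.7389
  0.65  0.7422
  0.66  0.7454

69.39

σ√T = 0.55 × 0.8165 = 0.4491
d₁ = [ln(270/240) + (0.089 + ½·0.55²)·0.6667] / (σ√T) = (0.1178 + 0.1602) / 0.4491 = 0.6189 which rounds to 0.62
d₂ = 0.6189 − 0.4491 = 0.1699 which rounds to 0.17
exp(−rT) = exp(−0.089·0.6667) = 0.9424
N(d₁) = N(0.62) = 0.7324;  N(d₂) = N(0.17) = 0.5675
C = 270·0.7324 − 240·0.9424·0.5675 = 197.7480 − 128.3549 = 69.3931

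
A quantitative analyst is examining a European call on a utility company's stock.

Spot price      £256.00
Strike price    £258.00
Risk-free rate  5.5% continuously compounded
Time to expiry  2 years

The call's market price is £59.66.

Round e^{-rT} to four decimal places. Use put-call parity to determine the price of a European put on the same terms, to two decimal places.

£34.78

exp(−rT) = exp(−0.055·2) = 0.8958
Put-call parity: C − P = S − K·e^(−rT) = 256 − 258·0.8958 = 256 − 231.1164 = 24.8836
P = C − (C − P) = 59.66 − (24.8836) = 34.7764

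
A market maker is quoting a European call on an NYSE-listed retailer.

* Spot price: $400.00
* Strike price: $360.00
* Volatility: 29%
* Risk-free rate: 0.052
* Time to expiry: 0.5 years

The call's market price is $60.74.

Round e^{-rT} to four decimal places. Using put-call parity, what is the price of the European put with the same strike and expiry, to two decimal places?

exp(−rT) = exp(−0.052·0.5) = 0.9743
Put-call parity: C − P = S − K·e^(−rT) = 400 − 360·0.9743 = 400 − 350.7480 = 49.2520
P = C − (C − P) = 60.74 − (49.2520) = 11.4880

$11.49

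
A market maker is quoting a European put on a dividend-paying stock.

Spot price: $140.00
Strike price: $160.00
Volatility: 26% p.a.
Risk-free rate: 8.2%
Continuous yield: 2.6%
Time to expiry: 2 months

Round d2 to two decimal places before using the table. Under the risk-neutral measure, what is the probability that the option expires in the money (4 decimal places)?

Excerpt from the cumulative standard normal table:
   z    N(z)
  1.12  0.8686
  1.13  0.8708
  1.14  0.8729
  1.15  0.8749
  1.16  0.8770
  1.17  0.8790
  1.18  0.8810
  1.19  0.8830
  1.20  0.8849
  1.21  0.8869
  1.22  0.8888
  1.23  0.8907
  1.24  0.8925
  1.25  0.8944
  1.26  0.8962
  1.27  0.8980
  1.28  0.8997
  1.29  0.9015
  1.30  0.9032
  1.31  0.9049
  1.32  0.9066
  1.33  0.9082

0.8888

σ√T = 0.26 × 0.4082 = 0.1061
d₁ = [ln(140/160) + (0.082 − 0.026 + ½·0.26²)·0.1667] / (σ√T) = (-0.1335 + 0.0150) / 0.1061 = -1.1170 which rounds to -1.12
d₂ = -1.1170 − 0.1061 = -1.2232 which rounds to -1.22
Pr(exercise) under Q = N(−d₂) = N(1.22) = 0.8888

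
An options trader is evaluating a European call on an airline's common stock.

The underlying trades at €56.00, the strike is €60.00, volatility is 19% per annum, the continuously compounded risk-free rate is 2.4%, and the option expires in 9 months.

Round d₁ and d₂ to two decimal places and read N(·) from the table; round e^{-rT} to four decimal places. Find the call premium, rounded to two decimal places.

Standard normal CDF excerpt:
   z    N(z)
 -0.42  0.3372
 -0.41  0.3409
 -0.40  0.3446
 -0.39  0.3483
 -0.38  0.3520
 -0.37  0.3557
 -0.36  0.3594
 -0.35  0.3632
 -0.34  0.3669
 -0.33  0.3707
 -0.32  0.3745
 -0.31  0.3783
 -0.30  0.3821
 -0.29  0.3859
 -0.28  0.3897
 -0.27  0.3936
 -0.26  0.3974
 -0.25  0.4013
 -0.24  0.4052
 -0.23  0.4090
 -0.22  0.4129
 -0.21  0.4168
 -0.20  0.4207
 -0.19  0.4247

€2.38

σ√T = 0.19 × 0.8660 = 0.1645
d₁ = [ln(56/60) + (0.024 + ½·0.19²)·0.75] / (σ√T) = (-0.0690 + 0.0315) / 0.1645 = -0.2276 → -0.23
d₂ = -0.2276 − 0.1645 = -0.3922 → -0.39
e^(−rT) = e^(−0.024·0.75) = 0.9822
C = 56·N(-0.23) − 60·0.9822·N(-0.39) = 56·0.4090 − 60·0.9822·0.3483 = 22.9040 − 20.5260 = 2.3780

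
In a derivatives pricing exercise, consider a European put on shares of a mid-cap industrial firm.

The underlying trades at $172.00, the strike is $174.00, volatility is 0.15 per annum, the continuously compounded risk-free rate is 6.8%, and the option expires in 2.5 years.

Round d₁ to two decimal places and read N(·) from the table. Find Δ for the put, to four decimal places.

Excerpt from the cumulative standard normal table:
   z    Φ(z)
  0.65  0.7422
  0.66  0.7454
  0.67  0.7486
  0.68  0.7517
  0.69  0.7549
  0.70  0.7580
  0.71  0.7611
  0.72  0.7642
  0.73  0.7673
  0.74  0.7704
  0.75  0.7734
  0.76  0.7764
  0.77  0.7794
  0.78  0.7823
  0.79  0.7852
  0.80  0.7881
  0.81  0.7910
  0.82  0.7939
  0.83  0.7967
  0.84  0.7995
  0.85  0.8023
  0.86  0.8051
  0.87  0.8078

T = 2.5;  σ√T = 0.2372
d₁ = [ln(172/174) + (0.068 + 0.15²/2)·2.5] / 0.2372 = [-0.0116 + 0.1981] / 0.2372 = 0.7866 → 0.79
N(d₁) = N(0.79) = 0.7852
Δ_put = N(d₁) − 1 = 0.7852 − 1 = -0.2148

-0.2148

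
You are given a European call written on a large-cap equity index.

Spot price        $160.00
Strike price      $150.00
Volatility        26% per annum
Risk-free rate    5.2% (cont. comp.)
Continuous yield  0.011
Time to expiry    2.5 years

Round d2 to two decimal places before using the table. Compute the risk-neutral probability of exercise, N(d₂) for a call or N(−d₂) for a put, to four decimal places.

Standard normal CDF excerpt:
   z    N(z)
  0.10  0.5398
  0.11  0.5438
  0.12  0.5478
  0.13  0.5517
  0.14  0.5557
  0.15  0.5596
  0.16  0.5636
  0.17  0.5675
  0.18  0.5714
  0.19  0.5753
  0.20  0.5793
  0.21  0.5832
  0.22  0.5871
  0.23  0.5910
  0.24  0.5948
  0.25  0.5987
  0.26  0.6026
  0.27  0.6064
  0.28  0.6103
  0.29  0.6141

σ√T = 0.26·√2.5 = 0.4111
ln(S/K) + (r − q + σ²/2)T = ln(160/150) + (0.052 − 0.011 + 0.26²/2)·2.5 = 0.0645 + 0.1870 = 0.2515
d₁ = 0.2515 / 0.4111 = 0.6119 → 0.61
d₂ = d₁ − σ√T = 0.6119 − 0.4111 = 0.2008 → 0.20
Pr(exercise) under Q = N(d₂) = 0.5793

0.5793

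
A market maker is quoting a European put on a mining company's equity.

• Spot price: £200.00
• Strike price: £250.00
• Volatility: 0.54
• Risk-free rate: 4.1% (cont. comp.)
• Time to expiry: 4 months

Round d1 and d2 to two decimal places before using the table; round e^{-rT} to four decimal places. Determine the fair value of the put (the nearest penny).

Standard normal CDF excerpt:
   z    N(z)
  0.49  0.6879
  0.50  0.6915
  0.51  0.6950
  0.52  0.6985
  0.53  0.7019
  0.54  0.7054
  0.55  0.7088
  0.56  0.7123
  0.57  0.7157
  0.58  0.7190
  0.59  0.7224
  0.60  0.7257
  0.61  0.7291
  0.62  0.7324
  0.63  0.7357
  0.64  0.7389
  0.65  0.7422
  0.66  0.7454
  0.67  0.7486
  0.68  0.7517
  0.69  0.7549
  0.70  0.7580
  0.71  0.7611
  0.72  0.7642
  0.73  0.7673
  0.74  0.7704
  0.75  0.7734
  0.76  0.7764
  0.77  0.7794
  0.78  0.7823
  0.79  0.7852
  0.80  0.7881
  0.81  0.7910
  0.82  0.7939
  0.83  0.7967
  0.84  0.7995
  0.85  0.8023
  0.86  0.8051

£56.77

σ√T = 0.54·√0.3333 = 0.3118
d₁ = [ln(200/250) + (0.041 + 0.54²/2)·0.3333] / 0.3118 = [-0.2231 + 0.0623] / 0.3118 = -0.5160 ≈ -0.52
d₂ = d₁ − σ√T = -0.5160 − 0.3118 = -0.8278 ≈ -0.83
e^(−rT) = e^(−0.041·0.3333) = 0.9864
N(−d₂) = N(0.83) = 0.7967;  N(−d₁) = N(0.52) = 0.6985
P = 250·0.9864·0.7967 − 200·0.6985 = 196.4662 − 139.7000 = 56.7662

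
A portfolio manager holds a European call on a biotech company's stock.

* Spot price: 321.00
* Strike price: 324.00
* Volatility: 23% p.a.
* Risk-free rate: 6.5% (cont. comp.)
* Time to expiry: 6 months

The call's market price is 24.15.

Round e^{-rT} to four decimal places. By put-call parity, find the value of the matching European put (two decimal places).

16.78

e^(−rT) = e^(−0.065·0.5) = 0.9680
Put-call parity: C − P = S − K·e^(−rT) = 321 − 324·0.9680 = 321 − 313.6320 = 7.3680
P = C − (C − P) = 24.15 − (7.3680) = 16.7820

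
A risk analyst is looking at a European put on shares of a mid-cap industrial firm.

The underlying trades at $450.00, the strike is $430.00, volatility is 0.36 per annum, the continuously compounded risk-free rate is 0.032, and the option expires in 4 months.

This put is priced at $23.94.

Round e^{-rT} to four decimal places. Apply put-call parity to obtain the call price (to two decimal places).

e^(−rT) = e^(−0.032·0.3333) = 0.9894
Put-call parity: C − P = S − K·e^(−rT) = 450 − 430·0.9894 = 450 − 425.4420 = 24.5580
C = P + (C − P) = 23.94 + (24.5580) = 48.4980

$48.50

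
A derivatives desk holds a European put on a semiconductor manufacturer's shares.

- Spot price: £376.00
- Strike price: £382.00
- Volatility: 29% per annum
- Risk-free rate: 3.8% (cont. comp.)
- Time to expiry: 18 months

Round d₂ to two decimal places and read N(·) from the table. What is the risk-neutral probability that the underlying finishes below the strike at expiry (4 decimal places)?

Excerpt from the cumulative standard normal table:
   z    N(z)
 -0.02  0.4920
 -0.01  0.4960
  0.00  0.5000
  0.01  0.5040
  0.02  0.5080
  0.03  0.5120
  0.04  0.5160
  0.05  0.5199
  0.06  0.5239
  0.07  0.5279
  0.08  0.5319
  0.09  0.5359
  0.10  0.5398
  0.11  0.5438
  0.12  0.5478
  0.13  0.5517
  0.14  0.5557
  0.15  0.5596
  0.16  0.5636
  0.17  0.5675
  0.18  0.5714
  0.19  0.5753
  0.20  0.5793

0.5239

σ√T = 0.29·√1.5 = 0.3552
d₁ = [ln(376/382) + (0.038 + ½·0.29²)·1.5] / (σ√T) = (-0.0158 + 0.1201) / 0.3552 = 0.2935 which rounds to 0.29
d₂ = 0.2935 − 0.3552 = -0.0617 which rounds to -0.06
Risk-neutral Pr[S_T < K] = N(−d₂) = N(0.06) = 0.5239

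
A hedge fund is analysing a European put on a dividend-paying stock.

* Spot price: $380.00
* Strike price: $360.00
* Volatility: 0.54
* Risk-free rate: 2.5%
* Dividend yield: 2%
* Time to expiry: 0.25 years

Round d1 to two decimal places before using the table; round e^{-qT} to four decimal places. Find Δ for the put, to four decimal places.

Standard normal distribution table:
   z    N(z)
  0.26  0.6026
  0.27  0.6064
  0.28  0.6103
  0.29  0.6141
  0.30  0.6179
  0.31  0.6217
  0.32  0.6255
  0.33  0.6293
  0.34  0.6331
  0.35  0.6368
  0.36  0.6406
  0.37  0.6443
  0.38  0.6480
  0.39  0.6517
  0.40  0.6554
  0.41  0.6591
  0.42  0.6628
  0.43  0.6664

-0.3651

T = 0.25;  σ√T = 0.2700
d₁ = [ln(380/360) + (0.025 − 0.02 + ½·0.54²)·0.25] / (σ√T) = (0.0541 + 0.0377) / 0.2700 = 0.3399 which rounds to 0.34
N(d₁) = N(0.34) = 0.6331
Δ_put = e^(−qT)·(N(d₁) − 1) = 0.9950·(0.6331 − 1) = -0.3651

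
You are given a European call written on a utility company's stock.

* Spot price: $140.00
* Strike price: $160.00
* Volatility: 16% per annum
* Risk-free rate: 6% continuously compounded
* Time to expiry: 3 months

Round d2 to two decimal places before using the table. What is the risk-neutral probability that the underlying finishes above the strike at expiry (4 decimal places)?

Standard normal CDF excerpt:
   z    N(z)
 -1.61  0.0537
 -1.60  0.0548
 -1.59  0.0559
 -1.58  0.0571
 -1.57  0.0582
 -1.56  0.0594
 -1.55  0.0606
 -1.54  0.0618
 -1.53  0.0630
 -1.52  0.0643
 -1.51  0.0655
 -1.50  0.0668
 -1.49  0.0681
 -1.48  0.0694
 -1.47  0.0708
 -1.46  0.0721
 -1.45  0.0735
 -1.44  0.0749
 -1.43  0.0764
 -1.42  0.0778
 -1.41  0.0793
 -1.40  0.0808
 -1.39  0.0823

0.0643

σ√T = 0.16·√0.25 = 0.0800
d₁ = [ln(140/160) + (0.06 + ½·0.16²)·0.25] / (σ√T) = (-0.1335 + 0.0182) / 0.0800 = -1.4416 ≈ -1.44
d₂ = -1.4416 − 0.0800 = -1.5216 ≈ -1.52
Risk-neutral Pr[S_T > K] = N(d₂) = N(-1.52) = 0.0643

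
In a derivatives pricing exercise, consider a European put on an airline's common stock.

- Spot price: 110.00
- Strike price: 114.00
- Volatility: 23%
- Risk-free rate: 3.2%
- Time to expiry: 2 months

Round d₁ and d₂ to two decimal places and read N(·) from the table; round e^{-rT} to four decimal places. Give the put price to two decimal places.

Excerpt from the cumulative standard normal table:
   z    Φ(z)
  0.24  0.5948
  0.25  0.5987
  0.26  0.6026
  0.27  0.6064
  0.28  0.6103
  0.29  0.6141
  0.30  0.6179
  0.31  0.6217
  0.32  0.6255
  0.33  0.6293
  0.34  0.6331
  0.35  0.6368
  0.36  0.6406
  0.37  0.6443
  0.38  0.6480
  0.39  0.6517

5.93

σ√T = 0.23 × 0.4082 = 0.0939
ln(S/K) + (r + σ²/2)T = ln(110/114) + (0.032 + 0.23²/2)·0.1667 = -0.0357 + 0.0097 = -0.0260
d₁ = -0.0260 / 0.0939 = -0.2766 ⇒ -0.28
d₂ = d₁ − σ√T = -0.2766 − 0.0939 = -0.3705 ⇒ -0.37
exp(−rT) = exp(−0.032·0.1667) = 0.9947
P = 114·0.9947·N(0.37) − 110·N(0.28) = 114·0.9947·0.6443 − 110·0.6103 = 73.0609 − 67.1330 = 5.9279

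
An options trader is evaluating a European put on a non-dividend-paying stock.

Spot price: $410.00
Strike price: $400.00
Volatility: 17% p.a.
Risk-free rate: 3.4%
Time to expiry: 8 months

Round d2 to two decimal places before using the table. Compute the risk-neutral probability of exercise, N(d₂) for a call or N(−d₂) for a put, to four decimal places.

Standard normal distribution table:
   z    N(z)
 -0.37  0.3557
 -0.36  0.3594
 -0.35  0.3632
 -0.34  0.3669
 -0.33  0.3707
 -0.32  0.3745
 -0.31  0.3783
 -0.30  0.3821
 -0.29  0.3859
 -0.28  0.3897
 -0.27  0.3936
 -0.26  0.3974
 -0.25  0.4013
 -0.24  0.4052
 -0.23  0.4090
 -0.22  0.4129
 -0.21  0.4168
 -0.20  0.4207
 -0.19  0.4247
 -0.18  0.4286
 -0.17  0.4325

σ√T = 0.17 × 0.8165 = 0.1388
ln(S/K) + (r + σ²/2)T = ln(410/400) + (0.034 + 0.17²/2)·0.6667 = 0.0247 + 0.0323 = 0.0570
d₁ = 0.0570 / 0.1388 = 0.4106 ⇒ 0.41
d₂ = d₁ − σ√T = 0.4106 − 0.1388 = 0.2718 ⇒ 0.27
Risk-neutral Pr[S_T < K] = N(−d₂) = N(-0.27) = 0.3936

0.3936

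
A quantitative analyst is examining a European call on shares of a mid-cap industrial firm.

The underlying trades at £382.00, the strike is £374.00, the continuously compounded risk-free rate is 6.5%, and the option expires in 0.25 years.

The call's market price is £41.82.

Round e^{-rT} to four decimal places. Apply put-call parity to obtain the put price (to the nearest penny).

£27.80

e^(−rT) = e^(−0.065·0.25) = 0.9839
Put-call parity: C − P = S − K·e^(−rT) = 382 − 374·0.9839 = 382 − 367.9786 = 14.0214
P = C − (C − P) = 41.82 − (14.0214) = 27.7986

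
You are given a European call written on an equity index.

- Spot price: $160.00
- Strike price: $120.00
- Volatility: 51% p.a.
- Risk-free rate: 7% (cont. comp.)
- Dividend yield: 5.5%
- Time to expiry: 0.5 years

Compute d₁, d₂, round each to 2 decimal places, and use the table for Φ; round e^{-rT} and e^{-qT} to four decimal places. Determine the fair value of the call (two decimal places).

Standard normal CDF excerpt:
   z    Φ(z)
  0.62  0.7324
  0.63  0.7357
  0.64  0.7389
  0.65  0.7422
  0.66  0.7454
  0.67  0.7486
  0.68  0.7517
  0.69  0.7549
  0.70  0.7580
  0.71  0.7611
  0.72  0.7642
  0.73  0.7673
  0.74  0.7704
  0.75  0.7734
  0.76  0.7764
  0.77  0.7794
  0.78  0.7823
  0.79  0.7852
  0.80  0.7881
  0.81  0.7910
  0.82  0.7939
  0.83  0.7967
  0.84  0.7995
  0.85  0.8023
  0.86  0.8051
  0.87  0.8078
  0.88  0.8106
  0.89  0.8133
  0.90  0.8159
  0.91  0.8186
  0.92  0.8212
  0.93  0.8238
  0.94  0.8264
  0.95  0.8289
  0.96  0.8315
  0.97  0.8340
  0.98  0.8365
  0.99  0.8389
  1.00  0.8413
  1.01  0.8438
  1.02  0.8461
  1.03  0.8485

σ√T = 0.51·√0.5 = 0.3606
ln(S/K) + (r − q + σ²/2)T = ln(160/120) + (0.07 − 0.055 + 0.51²/2)·0.5 = 0.2877 + 0.0725 = 0.3602
d₁ = 0.3602 / 0.3606 = 0.9988 ≈ 1.00
d₂ = d₁ − σ√T = 0.9988 − 0.3606 = 0.6382 ≈ 0.64
e^(−qT) = e^(−0.055·0.5) = 0.9729;  e^(−rT) = e^(−0.07·0.5) = 0.9656
N(d₁) = N(1.00) = 0.8413;  N(d₂) = N(0.64) = 0.7389
C = 160·0.9729·0.8413 − 120·0.9656·0.7389 = 130.9601 − 85.6178 = 45.3423

$45.34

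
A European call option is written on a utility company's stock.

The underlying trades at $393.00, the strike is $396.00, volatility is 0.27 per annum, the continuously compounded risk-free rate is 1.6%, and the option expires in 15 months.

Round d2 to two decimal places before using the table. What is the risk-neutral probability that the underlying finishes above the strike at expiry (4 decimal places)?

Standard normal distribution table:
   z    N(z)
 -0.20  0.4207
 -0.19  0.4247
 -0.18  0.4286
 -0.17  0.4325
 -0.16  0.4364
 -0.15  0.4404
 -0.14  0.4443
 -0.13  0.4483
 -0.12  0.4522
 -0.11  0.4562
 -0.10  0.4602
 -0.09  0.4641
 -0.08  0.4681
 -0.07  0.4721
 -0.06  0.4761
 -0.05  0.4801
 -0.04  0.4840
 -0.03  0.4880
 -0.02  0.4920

T = 1.25;  σ√T = 0.3019
d₁ = [ln(393/396) + (0.016 + 0.27²/2)·1.25] / 0.3019 = [-0.0076 + 0.0656] / 0.3019 = 0.1920 ⇒ 0.19
d₂ = d₁ − σ√T = 0.1920 − 0.3019 = -0.1099 ⇒ -0.11
Risk-neutral Pr[S_T > K] = N(d₂) = N(-0.11) = 0.4562

0.4562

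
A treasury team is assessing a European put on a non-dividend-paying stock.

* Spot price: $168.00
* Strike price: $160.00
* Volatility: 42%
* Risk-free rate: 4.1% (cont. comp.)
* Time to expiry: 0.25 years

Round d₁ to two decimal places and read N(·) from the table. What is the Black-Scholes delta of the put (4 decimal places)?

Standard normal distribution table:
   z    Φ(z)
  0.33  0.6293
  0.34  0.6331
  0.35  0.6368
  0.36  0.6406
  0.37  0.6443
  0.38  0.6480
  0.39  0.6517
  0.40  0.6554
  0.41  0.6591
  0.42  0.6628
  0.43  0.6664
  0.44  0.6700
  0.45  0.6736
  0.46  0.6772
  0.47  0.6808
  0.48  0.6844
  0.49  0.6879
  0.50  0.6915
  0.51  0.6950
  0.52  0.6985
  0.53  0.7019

σ√T = 0.42·√0.25 = 0.2100
d₁ = [ln(168/160) + (0.041 + 0.42²/2)·0.25] / 0.2100 = [0.0488 + 0.0323] / 0.2100 = 0.3861 which rounds to 0.39
N(d₁) = N(0.39) = 0.6517
Δ_put = N(d₁) − 1 = 0.6517 − 1 = -0.3483

-0.3483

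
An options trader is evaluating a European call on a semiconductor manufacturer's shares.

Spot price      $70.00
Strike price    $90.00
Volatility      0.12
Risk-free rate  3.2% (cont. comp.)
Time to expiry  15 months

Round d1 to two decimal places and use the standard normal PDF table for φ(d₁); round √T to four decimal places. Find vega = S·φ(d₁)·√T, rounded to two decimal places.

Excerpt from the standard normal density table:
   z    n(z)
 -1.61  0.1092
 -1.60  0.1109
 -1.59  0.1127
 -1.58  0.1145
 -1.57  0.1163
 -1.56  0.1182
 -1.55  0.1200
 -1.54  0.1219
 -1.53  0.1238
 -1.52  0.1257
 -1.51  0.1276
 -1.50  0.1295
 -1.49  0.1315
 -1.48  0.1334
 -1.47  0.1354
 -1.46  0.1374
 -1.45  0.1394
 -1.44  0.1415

9.99

T = 1.25;  σ√T = 0.1342
ln(S/K) + (r + σ²/2)T = ln(70/90) + (0.032 + 0.12²/2)·1.25 = -0.2513 + 0.0490 = -0.2023
d₁ = -0.2023 / 0.1342 = -1.5080 which rounds to -1.51
√T = √1.25 = 1.1180
φ(d₁) = φ(-1.51) = 0.1276
vega = S·φ(d₁)·√T = 70·0.1276·1.1180 = 9.9860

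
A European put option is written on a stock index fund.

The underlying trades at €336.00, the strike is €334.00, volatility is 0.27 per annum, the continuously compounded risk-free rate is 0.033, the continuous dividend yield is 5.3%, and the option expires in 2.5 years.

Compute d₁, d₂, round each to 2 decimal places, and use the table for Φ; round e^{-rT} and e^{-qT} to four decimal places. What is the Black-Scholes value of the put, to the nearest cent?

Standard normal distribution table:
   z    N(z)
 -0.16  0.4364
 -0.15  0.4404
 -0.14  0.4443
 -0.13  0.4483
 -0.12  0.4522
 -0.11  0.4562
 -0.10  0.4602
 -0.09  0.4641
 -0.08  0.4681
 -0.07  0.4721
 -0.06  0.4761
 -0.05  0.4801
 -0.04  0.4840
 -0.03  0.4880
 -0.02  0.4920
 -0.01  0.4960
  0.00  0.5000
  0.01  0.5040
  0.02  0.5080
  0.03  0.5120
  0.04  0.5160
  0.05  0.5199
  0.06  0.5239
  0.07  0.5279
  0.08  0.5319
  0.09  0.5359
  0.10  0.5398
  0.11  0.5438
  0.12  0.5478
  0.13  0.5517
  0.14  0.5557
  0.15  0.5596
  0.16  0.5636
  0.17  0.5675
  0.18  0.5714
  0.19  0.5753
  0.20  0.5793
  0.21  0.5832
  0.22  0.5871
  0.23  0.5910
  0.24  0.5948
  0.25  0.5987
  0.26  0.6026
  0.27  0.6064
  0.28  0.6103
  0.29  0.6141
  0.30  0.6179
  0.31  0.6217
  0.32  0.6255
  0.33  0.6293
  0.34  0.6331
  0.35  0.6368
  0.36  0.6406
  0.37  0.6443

T = 2.5;  σ√T = 0.4269
d₁ = [ln(336/334) + (0.033 − 0.053 + 0.27²/2)·2.5] / 0.4269 = [0.0060 + 0.0411] / 0.4269 = 0.1103 → 0.11
d₂ = d₁ − σ√T = 0.1103 − 0.4269 = -0.3166 → -0.32
e^(−qT) = e^(−0.053·2.5) = 0.8759;  e^(−rT) = e^(−0.033·2.5) = 0.9208
P = 334·0.9208·N(0.32) − 336·0.8759·N(-0.11) = 334·0.9208·0.6255 − 336·0.8759·0.4562 = 192.3708 − 134.2608 = 58.1100

€58.11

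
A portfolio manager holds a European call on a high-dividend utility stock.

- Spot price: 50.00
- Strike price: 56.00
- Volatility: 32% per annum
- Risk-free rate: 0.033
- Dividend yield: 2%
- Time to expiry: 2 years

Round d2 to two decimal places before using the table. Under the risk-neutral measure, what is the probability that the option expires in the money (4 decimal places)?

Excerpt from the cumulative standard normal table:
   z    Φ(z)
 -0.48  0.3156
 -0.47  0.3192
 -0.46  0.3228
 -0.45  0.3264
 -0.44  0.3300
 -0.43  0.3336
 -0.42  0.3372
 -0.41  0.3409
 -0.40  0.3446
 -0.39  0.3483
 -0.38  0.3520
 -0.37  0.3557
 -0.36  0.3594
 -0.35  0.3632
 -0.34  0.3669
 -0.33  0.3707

σ√T = 0.32·√2 = 0.4525
d₁ = [ln(50/56) + (0.033 − 0.02 + ½·0.32²)·2] / (σ√T) = (-0.1133 + 0.1284) / 0.4525 = 0.0333 which rounds to 0.03
d₂ = 0.0333 − 0.4525 = -0.4192 which rounds to -0.42
Risk-neutral Pr[S_T > K] = N(d₂) = N(-0.42) = 0.3372

0.3372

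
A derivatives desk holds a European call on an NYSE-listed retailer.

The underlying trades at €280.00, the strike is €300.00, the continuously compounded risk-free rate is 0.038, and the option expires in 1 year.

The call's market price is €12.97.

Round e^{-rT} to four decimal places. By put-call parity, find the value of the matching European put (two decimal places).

€21.78

e^(−rT) = e^(−0.038·1) = 0.9627
Put-call parity: C − P = S − K·e^(−rT) = 280 − 300·0.9627 = 280 − 288.8100 = -8.8100
P = C − (C − P) = 12.97 − (-8.8100) = 21.7800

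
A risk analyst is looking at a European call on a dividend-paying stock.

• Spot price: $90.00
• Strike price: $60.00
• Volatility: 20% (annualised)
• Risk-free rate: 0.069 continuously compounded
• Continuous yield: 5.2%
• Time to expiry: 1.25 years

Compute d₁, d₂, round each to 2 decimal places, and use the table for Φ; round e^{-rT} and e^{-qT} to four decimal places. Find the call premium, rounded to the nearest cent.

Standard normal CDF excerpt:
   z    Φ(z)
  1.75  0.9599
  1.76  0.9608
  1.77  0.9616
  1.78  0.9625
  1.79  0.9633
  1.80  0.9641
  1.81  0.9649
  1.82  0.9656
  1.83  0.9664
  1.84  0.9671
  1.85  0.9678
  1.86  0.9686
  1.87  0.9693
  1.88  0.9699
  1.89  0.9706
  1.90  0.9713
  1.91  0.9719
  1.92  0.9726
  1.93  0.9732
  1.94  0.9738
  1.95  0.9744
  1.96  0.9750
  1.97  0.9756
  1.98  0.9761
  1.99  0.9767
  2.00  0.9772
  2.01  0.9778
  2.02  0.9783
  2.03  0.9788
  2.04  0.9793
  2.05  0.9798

$29.44

σ√T = 0.2·√1.25 = 0.2236
d₁ = [ln(90/60) + (0.069 − 0.052 + 0.2²/2)·1.25] / 0.2236 = [0.4055 + 0.0463] / 0.2236 = 2.0201 which rounds to 2.02
d₂ = d₁ − σ√T = 2.0201 − 0.2236 = 1.7965 which rounds to 1.80
exp(−qT) = exp(−0.052·1.25) = 0.9371;  exp(−rT) = exp(−0.069·1.25) = 0.9174
N(d₁) = N(2.02) = 0.9783;  N(d₂) = N(1.80) = 0.9641
C = 90·0.9371·0.9783 − 60·0.9174·0.9641 = 82.5088 − 53.0679 = 29.4409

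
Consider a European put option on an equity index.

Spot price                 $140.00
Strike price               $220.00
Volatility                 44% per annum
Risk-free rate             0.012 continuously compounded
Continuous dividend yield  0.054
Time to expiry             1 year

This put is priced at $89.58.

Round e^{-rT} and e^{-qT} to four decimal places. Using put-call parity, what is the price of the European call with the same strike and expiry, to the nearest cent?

e^(−qT) = e^(−0.054·1) = 0.9474;  e^(−rT) = e^(−0.012·1) = 0.9881
Put-call parity: C − P = S·e^(−qT) − K·e^(−rT) = 140·0.9474 − 220·0.9881 = 132.6360 − 217.3820 = -84.7460
C = P + (C − P) = 89.58 + (-84.7460) = 4.8340

$4.83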